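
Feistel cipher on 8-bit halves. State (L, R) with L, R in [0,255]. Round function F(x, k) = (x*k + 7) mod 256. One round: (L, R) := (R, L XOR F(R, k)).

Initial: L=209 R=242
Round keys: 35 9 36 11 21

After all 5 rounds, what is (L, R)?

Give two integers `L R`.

Answer: 53 135

Derivation:
Round 1 (k=35): L=242 R=204
Round 2 (k=9): L=204 R=193
Round 3 (k=36): L=193 R=231
Round 4 (k=11): L=231 R=53
Round 5 (k=21): L=53 R=135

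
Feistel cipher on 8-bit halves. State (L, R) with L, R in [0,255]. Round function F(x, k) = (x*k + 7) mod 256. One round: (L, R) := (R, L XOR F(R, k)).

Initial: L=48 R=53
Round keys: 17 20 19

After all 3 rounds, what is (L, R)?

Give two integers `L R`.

Answer: 130 17

Derivation:
Round 1 (k=17): L=53 R=188
Round 2 (k=20): L=188 R=130
Round 3 (k=19): L=130 R=17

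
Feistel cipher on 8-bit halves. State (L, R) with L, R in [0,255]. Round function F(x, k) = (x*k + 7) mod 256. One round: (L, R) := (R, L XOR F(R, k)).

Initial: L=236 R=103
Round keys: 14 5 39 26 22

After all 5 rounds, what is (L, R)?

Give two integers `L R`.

Answer: 126 134

Derivation:
Round 1 (k=14): L=103 R=69
Round 2 (k=5): L=69 R=7
Round 3 (k=39): L=7 R=93
Round 4 (k=26): L=93 R=126
Round 5 (k=22): L=126 R=134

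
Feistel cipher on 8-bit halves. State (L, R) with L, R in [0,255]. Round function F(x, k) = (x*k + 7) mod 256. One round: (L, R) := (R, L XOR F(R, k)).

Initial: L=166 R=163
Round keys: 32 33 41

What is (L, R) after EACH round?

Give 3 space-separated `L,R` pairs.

Round 1 (k=32): L=163 R=193
Round 2 (k=33): L=193 R=75
Round 3 (k=41): L=75 R=203

Answer: 163,193 193,75 75,203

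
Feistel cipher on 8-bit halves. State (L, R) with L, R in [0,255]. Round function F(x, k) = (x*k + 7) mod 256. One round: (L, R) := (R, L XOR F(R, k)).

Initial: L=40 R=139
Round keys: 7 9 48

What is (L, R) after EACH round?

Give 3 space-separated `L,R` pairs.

Round 1 (k=7): L=139 R=252
Round 2 (k=9): L=252 R=104
Round 3 (k=48): L=104 R=123

Answer: 139,252 252,104 104,123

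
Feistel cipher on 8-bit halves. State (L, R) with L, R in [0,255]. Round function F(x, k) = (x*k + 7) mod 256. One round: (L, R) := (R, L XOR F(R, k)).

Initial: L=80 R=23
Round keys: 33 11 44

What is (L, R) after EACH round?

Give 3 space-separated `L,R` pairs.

Answer: 23,174 174,150 150,97

Derivation:
Round 1 (k=33): L=23 R=174
Round 2 (k=11): L=174 R=150
Round 3 (k=44): L=150 R=97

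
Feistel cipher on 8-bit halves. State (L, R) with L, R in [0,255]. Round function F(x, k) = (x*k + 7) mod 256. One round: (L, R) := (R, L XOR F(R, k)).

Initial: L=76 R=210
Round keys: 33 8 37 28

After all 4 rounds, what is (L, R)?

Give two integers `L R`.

Answer: 77 14

Derivation:
Round 1 (k=33): L=210 R=85
Round 2 (k=8): L=85 R=125
Round 3 (k=37): L=125 R=77
Round 4 (k=28): L=77 R=14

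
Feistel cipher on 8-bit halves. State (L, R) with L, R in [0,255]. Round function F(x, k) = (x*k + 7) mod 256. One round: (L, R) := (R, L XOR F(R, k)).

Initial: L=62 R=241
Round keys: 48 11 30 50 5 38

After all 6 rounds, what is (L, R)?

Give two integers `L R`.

Answer: 27 101

Derivation:
Round 1 (k=48): L=241 R=9
Round 2 (k=11): L=9 R=155
Round 3 (k=30): L=155 R=56
Round 4 (k=50): L=56 R=108
Round 5 (k=5): L=108 R=27
Round 6 (k=38): L=27 R=101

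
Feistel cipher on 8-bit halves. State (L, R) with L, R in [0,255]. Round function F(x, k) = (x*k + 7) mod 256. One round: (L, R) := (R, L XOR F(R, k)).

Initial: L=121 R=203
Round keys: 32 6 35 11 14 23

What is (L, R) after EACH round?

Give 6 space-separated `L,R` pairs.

Round 1 (k=32): L=203 R=30
Round 2 (k=6): L=30 R=112
Round 3 (k=35): L=112 R=73
Round 4 (k=11): L=73 R=90
Round 5 (k=14): L=90 R=186
Round 6 (k=23): L=186 R=231

Answer: 203,30 30,112 112,73 73,90 90,186 186,231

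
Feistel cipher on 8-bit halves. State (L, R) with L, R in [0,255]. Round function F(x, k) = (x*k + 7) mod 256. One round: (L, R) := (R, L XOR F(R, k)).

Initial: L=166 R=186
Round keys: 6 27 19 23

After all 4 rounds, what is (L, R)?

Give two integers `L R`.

Round 1 (k=6): L=186 R=197
Round 2 (k=27): L=197 R=116
Round 3 (k=19): L=116 R=102
Round 4 (k=23): L=102 R=69

Answer: 102 69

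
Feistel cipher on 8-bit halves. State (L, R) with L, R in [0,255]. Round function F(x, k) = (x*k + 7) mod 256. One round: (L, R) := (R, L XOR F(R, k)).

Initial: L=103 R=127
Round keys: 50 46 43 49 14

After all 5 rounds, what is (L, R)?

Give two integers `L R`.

Answer: 92 102

Derivation:
Round 1 (k=50): L=127 R=178
Round 2 (k=46): L=178 R=124
Round 3 (k=43): L=124 R=105
Round 4 (k=49): L=105 R=92
Round 5 (k=14): L=92 R=102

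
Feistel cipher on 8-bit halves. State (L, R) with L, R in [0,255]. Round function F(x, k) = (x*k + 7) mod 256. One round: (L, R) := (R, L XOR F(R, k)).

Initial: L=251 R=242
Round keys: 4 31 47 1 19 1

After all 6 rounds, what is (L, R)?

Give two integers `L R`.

Answer: 61 76

Derivation:
Round 1 (k=4): L=242 R=52
Round 2 (k=31): L=52 R=161
Round 3 (k=47): L=161 R=162
Round 4 (k=1): L=162 R=8
Round 5 (k=19): L=8 R=61
Round 6 (k=1): L=61 R=76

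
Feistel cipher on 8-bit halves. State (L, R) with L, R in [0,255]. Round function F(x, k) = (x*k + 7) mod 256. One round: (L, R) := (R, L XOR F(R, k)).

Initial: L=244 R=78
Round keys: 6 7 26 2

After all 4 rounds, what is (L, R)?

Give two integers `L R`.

Round 1 (k=6): L=78 R=47
Round 2 (k=7): L=47 R=30
Round 3 (k=26): L=30 R=60
Round 4 (k=2): L=60 R=97

Answer: 60 97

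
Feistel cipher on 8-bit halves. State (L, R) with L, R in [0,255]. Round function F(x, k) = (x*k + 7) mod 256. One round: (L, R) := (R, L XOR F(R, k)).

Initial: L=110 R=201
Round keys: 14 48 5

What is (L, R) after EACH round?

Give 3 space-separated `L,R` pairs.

Answer: 201,107 107,222 222,54

Derivation:
Round 1 (k=14): L=201 R=107
Round 2 (k=48): L=107 R=222
Round 3 (k=5): L=222 R=54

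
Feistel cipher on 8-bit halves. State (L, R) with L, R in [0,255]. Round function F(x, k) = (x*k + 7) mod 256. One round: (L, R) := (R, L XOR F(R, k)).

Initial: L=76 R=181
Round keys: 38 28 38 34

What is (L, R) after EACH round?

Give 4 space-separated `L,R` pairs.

Answer: 181,169 169,54 54,162 162,189

Derivation:
Round 1 (k=38): L=181 R=169
Round 2 (k=28): L=169 R=54
Round 3 (k=38): L=54 R=162
Round 4 (k=34): L=162 R=189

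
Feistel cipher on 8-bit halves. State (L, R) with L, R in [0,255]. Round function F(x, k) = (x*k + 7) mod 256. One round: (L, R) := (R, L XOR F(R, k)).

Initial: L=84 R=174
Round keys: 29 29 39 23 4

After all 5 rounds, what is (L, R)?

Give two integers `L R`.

Round 1 (k=29): L=174 R=233
Round 2 (k=29): L=233 R=194
Round 3 (k=39): L=194 R=124
Round 4 (k=23): L=124 R=233
Round 5 (k=4): L=233 R=215

Answer: 233 215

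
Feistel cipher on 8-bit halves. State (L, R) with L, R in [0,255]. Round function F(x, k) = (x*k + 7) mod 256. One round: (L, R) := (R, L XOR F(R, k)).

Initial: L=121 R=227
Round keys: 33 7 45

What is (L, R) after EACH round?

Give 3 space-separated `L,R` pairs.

Round 1 (k=33): L=227 R=51
Round 2 (k=7): L=51 R=143
Round 3 (k=45): L=143 R=25

Answer: 227,51 51,143 143,25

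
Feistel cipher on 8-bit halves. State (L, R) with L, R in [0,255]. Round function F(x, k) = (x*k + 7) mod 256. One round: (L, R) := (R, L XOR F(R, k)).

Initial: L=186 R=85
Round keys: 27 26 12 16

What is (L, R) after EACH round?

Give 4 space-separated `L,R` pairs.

Answer: 85,68 68,186 186,251 251,13

Derivation:
Round 1 (k=27): L=85 R=68
Round 2 (k=26): L=68 R=186
Round 3 (k=12): L=186 R=251
Round 4 (k=16): L=251 R=13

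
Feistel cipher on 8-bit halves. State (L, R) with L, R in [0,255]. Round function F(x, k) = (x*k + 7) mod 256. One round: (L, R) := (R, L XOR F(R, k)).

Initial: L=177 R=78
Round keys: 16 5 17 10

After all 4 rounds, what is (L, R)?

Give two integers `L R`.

Round 1 (k=16): L=78 R=86
Round 2 (k=5): L=86 R=251
Round 3 (k=17): L=251 R=228
Round 4 (k=10): L=228 R=20

Answer: 228 20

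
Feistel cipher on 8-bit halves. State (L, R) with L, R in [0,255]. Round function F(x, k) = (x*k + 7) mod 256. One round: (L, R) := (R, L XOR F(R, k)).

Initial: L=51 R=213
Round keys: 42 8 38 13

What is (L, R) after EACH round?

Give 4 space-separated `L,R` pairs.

Round 1 (k=42): L=213 R=202
Round 2 (k=8): L=202 R=130
Round 3 (k=38): L=130 R=153
Round 4 (k=13): L=153 R=78

Answer: 213,202 202,130 130,153 153,78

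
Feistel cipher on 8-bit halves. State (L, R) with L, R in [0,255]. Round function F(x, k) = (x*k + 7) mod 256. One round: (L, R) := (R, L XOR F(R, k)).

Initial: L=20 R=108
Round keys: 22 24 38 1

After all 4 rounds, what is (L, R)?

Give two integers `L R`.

Answer: 226 10

Derivation:
Round 1 (k=22): L=108 R=91
Round 2 (k=24): L=91 R=227
Round 3 (k=38): L=227 R=226
Round 4 (k=1): L=226 R=10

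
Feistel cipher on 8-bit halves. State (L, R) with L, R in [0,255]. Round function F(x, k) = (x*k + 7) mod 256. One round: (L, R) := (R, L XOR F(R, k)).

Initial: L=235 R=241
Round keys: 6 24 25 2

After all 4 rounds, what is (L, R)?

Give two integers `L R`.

Round 1 (k=6): L=241 R=70
Round 2 (k=24): L=70 R=102
Round 3 (k=25): L=102 R=187
Round 4 (k=2): L=187 R=27

Answer: 187 27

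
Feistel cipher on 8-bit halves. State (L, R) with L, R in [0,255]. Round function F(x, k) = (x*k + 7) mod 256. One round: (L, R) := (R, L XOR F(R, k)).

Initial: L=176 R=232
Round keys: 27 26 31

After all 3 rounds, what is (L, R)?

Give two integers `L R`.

Answer: 229 13

Derivation:
Round 1 (k=27): L=232 R=207
Round 2 (k=26): L=207 R=229
Round 3 (k=31): L=229 R=13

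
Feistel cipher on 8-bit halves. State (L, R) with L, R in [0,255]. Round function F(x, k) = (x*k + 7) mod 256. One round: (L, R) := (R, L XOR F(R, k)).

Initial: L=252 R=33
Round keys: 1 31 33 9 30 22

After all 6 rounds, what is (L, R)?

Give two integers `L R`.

Answer: 230 37

Derivation:
Round 1 (k=1): L=33 R=212
Round 2 (k=31): L=212 R=146
Round 3 (k=33): L=146 R=13
Round 4 (k=9): L=13 R=238
Round 5 (k=30): L=238 R=230
Round 6 (k=22): L=230 R=37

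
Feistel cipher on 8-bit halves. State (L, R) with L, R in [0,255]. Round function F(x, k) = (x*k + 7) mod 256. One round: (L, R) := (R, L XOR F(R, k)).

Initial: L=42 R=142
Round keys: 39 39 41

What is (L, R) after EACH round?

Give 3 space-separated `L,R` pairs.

Answer: 142,131 131,114 114,202

Derivation:
Round 1 (k=39): L=142 R=131
Round 2 (k=39): L=131 R=114
Round 3 (k=41): L=114 R=202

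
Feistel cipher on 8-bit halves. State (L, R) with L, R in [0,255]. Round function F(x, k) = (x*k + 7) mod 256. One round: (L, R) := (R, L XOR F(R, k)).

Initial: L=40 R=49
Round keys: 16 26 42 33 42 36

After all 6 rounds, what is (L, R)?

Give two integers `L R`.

Answer: 21 128

Derivation:
Round 1 (k=16): L=49 R=63
Round 2 (k=26): L=63 R=92
Round 3 (k=42): L=92 R=32
Round 4 (k=33): L=32 R=123
Round 5 (k=42): L=123 R=21
Round 6 (k=36): L=21 R=128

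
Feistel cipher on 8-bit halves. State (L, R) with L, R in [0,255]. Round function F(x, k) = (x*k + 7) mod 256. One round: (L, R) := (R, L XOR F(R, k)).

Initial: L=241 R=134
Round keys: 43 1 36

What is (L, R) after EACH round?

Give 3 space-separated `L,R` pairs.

Round 1 (k=43): L=134 R=120
Round 2 (k=1): L=120 R=249
Round 3 (k=36): L=249 R=115

Answer: 134,120 120,249 249,115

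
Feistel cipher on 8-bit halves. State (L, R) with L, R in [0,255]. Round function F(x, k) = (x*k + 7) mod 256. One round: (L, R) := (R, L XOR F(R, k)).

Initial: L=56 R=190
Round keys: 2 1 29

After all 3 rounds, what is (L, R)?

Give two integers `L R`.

Answer: 124 168

Derivation:
Round 1 (k=2): L=190 R=187
Round 2 (k=1): L=187 R=124
Round 3 (k=29): L=124 R=168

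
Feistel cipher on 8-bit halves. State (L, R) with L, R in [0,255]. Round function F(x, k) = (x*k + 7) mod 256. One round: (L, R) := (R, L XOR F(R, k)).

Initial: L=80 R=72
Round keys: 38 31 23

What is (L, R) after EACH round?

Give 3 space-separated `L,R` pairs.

Answer: 72,231 231,72 72,152

Derivation:
Round 1 (k=38): L=72 R=231
Round 2 (k=31): L=231 R=72
Round 3 (k=23): L=72 R=152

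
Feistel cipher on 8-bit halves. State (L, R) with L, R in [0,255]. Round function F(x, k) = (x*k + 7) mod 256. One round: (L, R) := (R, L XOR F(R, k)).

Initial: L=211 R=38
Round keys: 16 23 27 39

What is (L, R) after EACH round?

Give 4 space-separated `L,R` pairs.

Round 1 (k=16): L=38 R=180
Round 2 (k=23): L=180 R=21
Round 3 (k=27): L=21 R=138
Round 4 (k=39): L=138 R=24

Answer: 38,180 180,21 21,138 138,24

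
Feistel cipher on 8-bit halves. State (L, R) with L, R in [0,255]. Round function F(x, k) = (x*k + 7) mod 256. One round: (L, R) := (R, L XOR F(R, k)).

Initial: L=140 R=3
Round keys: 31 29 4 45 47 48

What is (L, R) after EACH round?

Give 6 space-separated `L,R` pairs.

Round 1 (k=31): L=3 R=232
Round 2 (k=29): L=232 R=76
Round 3 (k=4): L=76 R=223
Round 4 (k=45): L=223 R=118
Round 5 (k=47): L=118 R=110
Round 6 (k=48): L=110 R=209

Answer: 3,232 232,76 76,223 223,118 118,110 110,209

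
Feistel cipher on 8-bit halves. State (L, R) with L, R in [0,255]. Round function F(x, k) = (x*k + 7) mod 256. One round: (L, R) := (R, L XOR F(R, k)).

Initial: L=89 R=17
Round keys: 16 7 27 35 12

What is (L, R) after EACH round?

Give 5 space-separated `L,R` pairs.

Answer: 17,78 78,56 56,161 161,50 50,254

Derivation:
Round 1 (k=16): L=17 R=78
Round 2 (k=7): L=78 R=56
Round 3 (k=27): L=56 R=161
Round 4 (k=35): L=161 R=50
Round 5 (k=12): L=50 R=254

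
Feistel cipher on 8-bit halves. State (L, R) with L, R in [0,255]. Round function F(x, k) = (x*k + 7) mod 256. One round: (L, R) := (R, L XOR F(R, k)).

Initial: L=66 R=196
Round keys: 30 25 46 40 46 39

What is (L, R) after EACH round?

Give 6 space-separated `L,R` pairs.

Round 1 (k=30): L=196 R=189
Round 2 (k=25): L=189 R=184
Round 3 (k=46): L=184 R=170
Round 4 (k=40): L=170 R=47
Round 5 (k=46): L=47 R=211
Round 6 (k=39): L=211 R=3

Answer: 196,189 189,184 184,170 170,47 47,211 211,3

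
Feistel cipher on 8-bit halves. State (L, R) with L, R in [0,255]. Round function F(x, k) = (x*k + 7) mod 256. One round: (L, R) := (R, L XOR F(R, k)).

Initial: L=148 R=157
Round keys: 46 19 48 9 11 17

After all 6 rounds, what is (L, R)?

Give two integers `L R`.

Answer: 59 136

Derivation:
Round 1 (k=46): L=157 R=169
Round 2 (k=19): L=169 R=15
Round 3 (k=48): L=15 R=126
Round 4 (k=9): L=126 R=122
Round 5 (k=11): L=122 R=59
Round 6 (k=17): L=59 R=136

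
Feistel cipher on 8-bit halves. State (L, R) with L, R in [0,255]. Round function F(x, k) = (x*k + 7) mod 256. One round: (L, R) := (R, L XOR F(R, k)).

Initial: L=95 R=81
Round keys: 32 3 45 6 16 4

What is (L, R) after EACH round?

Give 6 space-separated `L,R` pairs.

Answer: 81,120 120,62 62,149 149,187 187,34 34,52

Derivation:
Round 1 (k=32): L=81 R=120
Round 2 (k=3): L=120 R=62
Round 3 (k=45): L=62 R=149
Round 4 (k=6): L=149 R=187
Round 5 (k=16): L=187 R=34
Round 6 (k=4): L=34 R=52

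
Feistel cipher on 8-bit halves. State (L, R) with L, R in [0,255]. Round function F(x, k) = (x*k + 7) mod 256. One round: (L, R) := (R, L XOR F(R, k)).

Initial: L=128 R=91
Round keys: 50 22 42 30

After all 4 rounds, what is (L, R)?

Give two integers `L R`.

Round 1 (k=50): L=91 R=77
Round 2 (k=22): L=77 R=254
Round 3 (k=42): L=254 R=254
Round 4 (k=30): L=254 R=53

Answer: 254 53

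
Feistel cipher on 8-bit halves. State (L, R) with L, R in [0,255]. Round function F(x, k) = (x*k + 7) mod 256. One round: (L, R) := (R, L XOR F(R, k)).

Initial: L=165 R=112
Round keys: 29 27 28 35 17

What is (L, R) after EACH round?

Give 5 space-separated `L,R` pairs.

Round 1 (k=29): L=112 R=18
Round 2 (k=27): L=18 R=157
Round 3 (k=28): L=157 R=33
Round 4 (k=35): L=33 R=23
Round 5 (k=17): L=23 R=175

Answer: 112,18 18,157 157,33 33,23 23,175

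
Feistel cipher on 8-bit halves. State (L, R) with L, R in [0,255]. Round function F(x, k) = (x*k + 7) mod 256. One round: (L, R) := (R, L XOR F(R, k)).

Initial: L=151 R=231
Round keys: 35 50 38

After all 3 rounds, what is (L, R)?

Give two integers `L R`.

Round 1 (k=35): L=231 R=11
Round 2 (k=50): L=11 R=202
Round 3 (k=38): L=202 R=8

Answer: 202 8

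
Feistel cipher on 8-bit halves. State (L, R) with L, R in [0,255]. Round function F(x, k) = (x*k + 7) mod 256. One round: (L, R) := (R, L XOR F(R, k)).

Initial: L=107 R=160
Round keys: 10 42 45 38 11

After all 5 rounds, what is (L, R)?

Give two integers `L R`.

Round 1 (k=10): L=160 R=44
Round 2 (k=42): L=44 R=159
Round 3 (k=45): L=159 R=214
Round 4 (k=38): L=214 R=84
Round 5 (k=11): L=84 R=117

Answer: 84 117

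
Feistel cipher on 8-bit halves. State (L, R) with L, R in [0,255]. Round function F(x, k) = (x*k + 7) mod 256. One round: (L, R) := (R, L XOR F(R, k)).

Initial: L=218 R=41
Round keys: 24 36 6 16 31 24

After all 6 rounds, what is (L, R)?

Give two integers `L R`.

Round 1 (k=24): L=41 R=5
Round 2 (k=36): L=5 R=146
Round 3 (k=6): L=146 R=118
Round 4 (k=16): L=118 R=245
Round 5 (k=31): L=245 R=196
Round 6 (k=24): L=196 R=146

Answer: 196 146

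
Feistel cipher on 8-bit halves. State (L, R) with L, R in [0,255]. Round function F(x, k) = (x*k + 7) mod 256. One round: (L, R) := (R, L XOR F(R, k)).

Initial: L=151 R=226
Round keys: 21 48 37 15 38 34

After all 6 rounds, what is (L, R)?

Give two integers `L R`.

Answer: 217 253

Derivation:
Round 1 (k=21): L=226 R=6
Round 2 (k=48): L=6 R=197
Round 3 (k=37): L=197 R=134
Round 4 (k=15): L=134 R=36
Round 5 (k=38): L=36 R=217
Round 6 (k=34): L=217 R=253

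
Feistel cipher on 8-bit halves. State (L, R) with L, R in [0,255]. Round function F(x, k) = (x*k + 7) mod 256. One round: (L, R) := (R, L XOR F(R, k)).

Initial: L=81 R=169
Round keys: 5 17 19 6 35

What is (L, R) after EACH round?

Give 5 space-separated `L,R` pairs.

Round 1 (k=5): L=169 R=5
Round 2 (k=17): L=5 R=245
Round 3 (k=19): L=245 R=51
Round 4 (k=6): L=51 R=204
Round 5 (k=35): L=204 R=216

Answer: 169,5 5,245 245,51 51,204 204,216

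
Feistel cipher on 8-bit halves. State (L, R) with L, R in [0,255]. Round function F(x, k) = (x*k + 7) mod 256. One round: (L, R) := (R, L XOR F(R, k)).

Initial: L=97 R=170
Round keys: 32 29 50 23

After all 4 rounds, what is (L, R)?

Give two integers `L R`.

Round 1 (k=32): L=170 R=38
Round 2 (k=29): L=38 R=255
Round 3 (k=50): L=255 R=243
Round 4 (k=23): L=243 R=35

Answer: 243 35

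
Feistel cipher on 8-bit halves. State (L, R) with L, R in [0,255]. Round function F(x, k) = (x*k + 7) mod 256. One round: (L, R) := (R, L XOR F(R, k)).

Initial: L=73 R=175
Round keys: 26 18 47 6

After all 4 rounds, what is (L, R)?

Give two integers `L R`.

Answer: 163 57

Derivation:
Round 1 (k=26): L=175 R=132
Round 2 (k=18): L=132 R=224
Round 3 (k=47): L=224 R=163
Round 4 (k=6): L=163 R=57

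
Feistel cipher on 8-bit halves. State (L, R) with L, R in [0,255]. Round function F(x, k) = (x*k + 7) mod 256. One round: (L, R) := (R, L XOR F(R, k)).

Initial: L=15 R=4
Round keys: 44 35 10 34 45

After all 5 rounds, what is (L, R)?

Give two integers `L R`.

Round 1 (k=44): L=4 R=184
Round 2 (k=35): L=184 R=43
Round 3 (k=10): L=43 R=13
Round 4 (k=34): L=13 R=234
Round 5 (k=45): L=234 R=36

Answer: 234 36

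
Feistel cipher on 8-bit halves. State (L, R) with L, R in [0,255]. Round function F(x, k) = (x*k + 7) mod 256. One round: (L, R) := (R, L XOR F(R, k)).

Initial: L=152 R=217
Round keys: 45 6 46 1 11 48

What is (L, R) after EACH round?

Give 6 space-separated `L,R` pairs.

Round 1 (k=45): L=217 R=180
Round 2 (k=6): L=180 R=230
Round 3 (k=46): L=230 R=239
Round 4 (k=1): L=239 R=16
Round 5 (k=11): L=16 R=88
Round 6 (k=48): L=88 R=151

Answer: 217,180 180,230 230,239 239,16 16,88 88,151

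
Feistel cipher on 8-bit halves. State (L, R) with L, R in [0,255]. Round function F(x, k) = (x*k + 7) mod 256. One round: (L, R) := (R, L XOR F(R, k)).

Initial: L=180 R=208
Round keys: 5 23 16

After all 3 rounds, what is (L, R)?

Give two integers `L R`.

Round 1 (k=5): L=208 R=163
Round 2 (k=23): L=163 R=124
Round 3 (k=16): L=124 R=100

Answer: 124 100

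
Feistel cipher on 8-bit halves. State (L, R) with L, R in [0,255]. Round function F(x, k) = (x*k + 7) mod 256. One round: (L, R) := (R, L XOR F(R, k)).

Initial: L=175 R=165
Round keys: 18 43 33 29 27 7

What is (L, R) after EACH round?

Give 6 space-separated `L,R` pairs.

Answer: 165,14 14,196 196,69 69,28 28,190 190,37

Derivation:
Round 1 (k=18): L=165 R=14
Round 2 (k=43): L=14 R=196
Round 3 (k=33): L=196 R=69
Round 4 (k=29): L=69 R=28
Round 5 (k=27): L=28 R=190
Round 6 (k=7): L=190 R=37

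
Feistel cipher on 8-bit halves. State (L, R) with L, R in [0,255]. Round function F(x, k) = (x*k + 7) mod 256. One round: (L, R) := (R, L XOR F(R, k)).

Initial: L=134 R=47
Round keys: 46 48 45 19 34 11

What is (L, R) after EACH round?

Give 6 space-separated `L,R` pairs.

Round 1 (k=46): L=47 R=255
Round 2 (k=48): L=255 R=248
Round 3 (k=45): L=248 R=96
Round 4 (k=19): L=96 R=223
Round 5 (k=34): L=223 R=197
Round 6 (k=11): L=197 R=161

Answer: 47,255 255,248 248,96 96,223 223,197 197,161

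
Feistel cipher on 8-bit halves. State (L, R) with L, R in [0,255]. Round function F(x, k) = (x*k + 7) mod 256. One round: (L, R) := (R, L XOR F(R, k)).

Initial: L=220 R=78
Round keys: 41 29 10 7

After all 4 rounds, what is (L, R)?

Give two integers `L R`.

Answer: 98 231

Derivation:
Round 1 (k=41): L=78 R=89
Round 2 (k=29): L=89 R=82
Round 3 (k=10): L=82 R=98
Round 4 (k=7): L=98 R=231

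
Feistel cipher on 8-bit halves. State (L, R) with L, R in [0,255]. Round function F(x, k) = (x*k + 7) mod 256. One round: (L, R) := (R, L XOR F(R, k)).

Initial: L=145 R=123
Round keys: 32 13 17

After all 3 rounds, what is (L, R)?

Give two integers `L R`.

Answer: 254 19

Derivation:
Round 1 (k=32): L=123 R=246
Round 2 (k=13): L=246 R=254
Round 3 (k=17): L=254 R=19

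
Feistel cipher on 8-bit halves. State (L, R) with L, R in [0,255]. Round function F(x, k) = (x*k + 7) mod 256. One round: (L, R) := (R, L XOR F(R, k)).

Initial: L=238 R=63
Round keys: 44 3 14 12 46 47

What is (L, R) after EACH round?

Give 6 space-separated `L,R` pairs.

Round 1 (k=44): L=63 R=53
Round 2 (k=3): L=53 R=153
Round 3 (k=14): L=153 R=80
Round 4 (k=12): L=80 R=94
Round 5 (k=46): L=94 R=187
Round 6 (k=47): L=187 R=2

Answer: 63,53 53,153 153,80 80,94 94,187 187,2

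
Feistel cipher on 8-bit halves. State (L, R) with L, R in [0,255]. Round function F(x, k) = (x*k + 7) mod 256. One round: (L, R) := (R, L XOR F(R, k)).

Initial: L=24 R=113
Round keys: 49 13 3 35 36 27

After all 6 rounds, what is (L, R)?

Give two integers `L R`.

Answer: 62 181

Derivation:
Round 1 (k=49): L=113 R=176
Round 2 (k=13): L=176 R=134
Round 3 (k=3): L=134 R=41
Round 4 (k=35): L=41 R=36
Round 5 (k=36): L=36 R=62
Round 6 (k=27): L=62 R=181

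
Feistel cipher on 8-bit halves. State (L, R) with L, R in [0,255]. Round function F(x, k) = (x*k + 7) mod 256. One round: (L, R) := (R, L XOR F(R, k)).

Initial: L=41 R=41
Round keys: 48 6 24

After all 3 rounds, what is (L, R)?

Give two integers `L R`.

Answer: 146 41

Derivation:
Round 1 (k=48): L=41 R=158
Round 2 (k=6): L=158 R=146
Round 3 (k=24): L=146 R=41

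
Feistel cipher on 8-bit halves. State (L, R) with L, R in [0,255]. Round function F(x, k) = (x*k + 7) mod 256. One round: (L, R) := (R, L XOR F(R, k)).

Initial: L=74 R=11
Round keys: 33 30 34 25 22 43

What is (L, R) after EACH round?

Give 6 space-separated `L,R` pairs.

Answer: 11,56 56,156 156,135 135,170 170,36 36,185

Derivation:
Round 1 (k=33): L=11 R=56
Round 2 (k=30): L=56 R=156
Round 3 (k=34): L=156 R=135
Round 4 (k=25): L=135 R=170
Round 5 (k=22): L=170 R=36
Round 6 (k=43): L=36 R=185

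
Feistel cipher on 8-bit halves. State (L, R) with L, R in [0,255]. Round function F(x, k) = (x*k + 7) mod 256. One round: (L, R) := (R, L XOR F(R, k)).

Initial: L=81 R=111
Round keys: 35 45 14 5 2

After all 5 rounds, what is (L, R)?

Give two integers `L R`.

Round 1 (k=35): L=111 R=101
Round 2 (k=45): L=101 R=167
Round 3 (k=14): L=167 R=76
Round 4 (k=5): L=76 R=36
Round 5 (k=2): L=36 R=3

Answer: 36 3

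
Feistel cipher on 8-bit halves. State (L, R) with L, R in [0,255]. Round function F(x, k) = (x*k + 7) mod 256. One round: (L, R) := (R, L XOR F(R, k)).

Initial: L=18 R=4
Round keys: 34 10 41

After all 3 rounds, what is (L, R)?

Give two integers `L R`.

Answer: 45 161

Derivation:
Round 1 (k=34): L=4 R=157
Round 2 (k=10): L=157 R=45
Round 3 (k=41): L=45 R=161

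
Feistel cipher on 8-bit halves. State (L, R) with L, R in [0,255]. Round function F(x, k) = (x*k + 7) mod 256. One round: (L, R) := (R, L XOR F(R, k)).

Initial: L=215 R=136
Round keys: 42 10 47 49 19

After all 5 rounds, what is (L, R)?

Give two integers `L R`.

Round 1 (k=42): L=136 R=128
Round 2 (k=10): L=128 R=143
Round 3 (k=47): L=143 R=200
Round 4 (k=49): L=200 R=192
Round 5 (k=19): L=192 R=143

Answer: 192 143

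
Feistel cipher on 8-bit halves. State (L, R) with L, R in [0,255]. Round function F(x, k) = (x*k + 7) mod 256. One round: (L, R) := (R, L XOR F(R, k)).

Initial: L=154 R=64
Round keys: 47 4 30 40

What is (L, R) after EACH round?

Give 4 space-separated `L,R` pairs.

Answer: 64,93 93,59 59,172 172,220

Derivation:
Round 1 (k=47): L=64 R=93
Round 2 (k=4): L=93 R=59
Round 3 (k=30): L=59 R=172
Round 4 (k=40): L=172 R=220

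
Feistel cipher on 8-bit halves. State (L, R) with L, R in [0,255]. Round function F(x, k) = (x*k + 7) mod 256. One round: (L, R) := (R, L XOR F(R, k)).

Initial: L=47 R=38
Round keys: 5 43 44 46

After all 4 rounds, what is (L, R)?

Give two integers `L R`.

Round 1 (k=5): L=38 R=234
Round 2 (k=43): L=234 R=115
Round 3 (k=44): L=115 R=33
Round 4 (k=46): L=33 R=134

Answer: 33 134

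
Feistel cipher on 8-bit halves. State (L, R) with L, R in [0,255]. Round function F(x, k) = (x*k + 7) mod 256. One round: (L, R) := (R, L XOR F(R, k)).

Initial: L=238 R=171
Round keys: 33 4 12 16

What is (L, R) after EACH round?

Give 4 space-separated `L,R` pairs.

Answer: 171,252 252,92 92,171 171,235

Derivation:
Round 1 (k=33): L=171 R=252
Round 2 (k=4): L=252 R=92
Round 3 (k=12): L=92 R=171
Round 4 (k=16): L=171 R=235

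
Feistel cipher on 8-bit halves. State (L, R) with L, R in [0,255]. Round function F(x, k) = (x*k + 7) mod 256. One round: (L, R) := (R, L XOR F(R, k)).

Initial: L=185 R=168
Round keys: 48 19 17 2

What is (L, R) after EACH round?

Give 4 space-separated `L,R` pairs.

Round 1 (k=48): L=168 R=62
Round 2 (k=19): L=62 R=9
Round 3 (k=17): L=9 R=158
Round 4 (k=2): L=158 R=74

Answer: 168,62 62,9 9,158 158,74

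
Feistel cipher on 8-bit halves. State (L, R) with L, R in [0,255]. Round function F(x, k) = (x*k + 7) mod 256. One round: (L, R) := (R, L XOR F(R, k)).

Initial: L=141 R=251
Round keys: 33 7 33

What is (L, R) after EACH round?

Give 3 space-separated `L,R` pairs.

Answer: 251,239 239,107 107,61

Derivation:
Round 1 (k=33): L=251 R=239
Round 2 (k=7): L=239 R=107
Round 3 (k=33): L=107 R=61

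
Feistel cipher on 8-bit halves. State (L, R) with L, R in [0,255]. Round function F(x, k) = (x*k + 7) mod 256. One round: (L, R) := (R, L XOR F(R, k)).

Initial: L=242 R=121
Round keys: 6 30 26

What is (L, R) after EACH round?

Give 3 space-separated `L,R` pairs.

Round 1 (k=6): L=121 R=47
Round 2 (k=30): L=47 R=240
Round 3 (k=26): L=240 R=72

Answer: 121,47 47,240 240,72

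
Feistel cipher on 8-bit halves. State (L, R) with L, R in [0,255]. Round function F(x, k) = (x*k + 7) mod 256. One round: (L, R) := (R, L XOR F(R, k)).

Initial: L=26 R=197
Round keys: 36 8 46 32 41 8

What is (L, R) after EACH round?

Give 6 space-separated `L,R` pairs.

Answer: 197,161 161,202 202,242 242,141 141,110 110,250

Derivation:
Round 1 (k=36): L=197 R=161
Round 2 (k=8): L=161 R=202
Round 3 (k=46): L=202 R=242
Round 4 (k=32): L=242 R=141
Round 5 (k=41): L=141 R=110
Round 6 (k=8): L=110 R=250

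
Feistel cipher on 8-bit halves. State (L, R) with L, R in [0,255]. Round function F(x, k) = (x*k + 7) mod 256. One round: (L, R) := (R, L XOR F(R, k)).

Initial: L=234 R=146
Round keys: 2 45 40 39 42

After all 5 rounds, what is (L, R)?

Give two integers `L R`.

Round 1 (k=2): L=146 R=193
Round 2 (k=45): L=193 R=102
Round 3 (k=40): L=102 R=54
Round 4 (k=39): L=54 R=39
Round 5 (k=42): L=39 R=91

Answer: 39 91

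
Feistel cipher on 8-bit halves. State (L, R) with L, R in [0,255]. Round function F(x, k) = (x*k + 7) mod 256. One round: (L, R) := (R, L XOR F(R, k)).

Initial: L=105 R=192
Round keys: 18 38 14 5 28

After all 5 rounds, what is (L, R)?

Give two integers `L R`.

Answer: 169 236

Derivation:
Round 1 (k=18): L=192 R=238
Round 2 (k=38): L=238 R=155
Round 3 (k=14): L=155 R=111
Round 4 (k=5): L=111 R=169
Round 5 (k=28): L=169 R=236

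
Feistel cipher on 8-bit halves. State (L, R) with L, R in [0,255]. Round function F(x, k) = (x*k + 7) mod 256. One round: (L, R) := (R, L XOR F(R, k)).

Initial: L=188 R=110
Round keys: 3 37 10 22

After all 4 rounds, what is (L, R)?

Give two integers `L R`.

Round 1 (k=3): L=110 R=237
Round 2 (k=37): L=237 R=38
Round 3 (k=10): L=38 R=110
Round 4 (k=22): L=110 R=93

Answer: 110 93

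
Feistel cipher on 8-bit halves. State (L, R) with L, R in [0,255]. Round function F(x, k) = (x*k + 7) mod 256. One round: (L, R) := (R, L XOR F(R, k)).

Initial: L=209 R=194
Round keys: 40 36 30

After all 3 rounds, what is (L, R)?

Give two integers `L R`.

Answer: 29 235

Derivation:
Round 1 (k=40): L=194 R=134
Round 2 (k=36): L=134 R=29
Round 3 (k=30): L=29 R=235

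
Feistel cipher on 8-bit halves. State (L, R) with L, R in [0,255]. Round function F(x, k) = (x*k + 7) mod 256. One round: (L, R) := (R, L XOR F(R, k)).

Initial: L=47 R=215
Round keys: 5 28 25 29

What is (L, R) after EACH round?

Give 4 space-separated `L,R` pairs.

Answer: 215,21 21,132 132,254 254,73

Derivation:
Round 1 (k=5): L=215 R=21
Round 2 (k=28): L=21 R=132
Round 3 (k=25): L=132 R=254
Round 4 (k=29): L=254 R=73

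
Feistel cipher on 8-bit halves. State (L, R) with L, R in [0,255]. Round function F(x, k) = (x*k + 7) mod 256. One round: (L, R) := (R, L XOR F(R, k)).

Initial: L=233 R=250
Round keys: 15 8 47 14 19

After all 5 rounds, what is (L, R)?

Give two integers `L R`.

Answer: 246 151

Derivation:
Round 1 (k=15): L=250 R=68
Round 2 (k=8): L=68 R=221
Round 3 (k=47): L=221 R=222
Round 4 (k=14): L=222 R=246
Round 5 (k=19): L=246 R=151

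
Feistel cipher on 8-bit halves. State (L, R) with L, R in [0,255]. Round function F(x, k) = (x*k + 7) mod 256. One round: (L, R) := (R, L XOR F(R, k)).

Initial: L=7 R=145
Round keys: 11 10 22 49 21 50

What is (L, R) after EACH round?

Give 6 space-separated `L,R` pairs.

Answer: 145,69 69,40 40,50 50,177 177,190 190,146

Derivation:
Round 1 (k=11): L=145 R=69
Round 2 (k=10): L=69 R=40
Round 3 (k=22): L=40 R=50
Round 4 (k=49): L=50 R=177
Round 5 (k=21): L=177 R=190
Round 6 (k=50): L=190 R=146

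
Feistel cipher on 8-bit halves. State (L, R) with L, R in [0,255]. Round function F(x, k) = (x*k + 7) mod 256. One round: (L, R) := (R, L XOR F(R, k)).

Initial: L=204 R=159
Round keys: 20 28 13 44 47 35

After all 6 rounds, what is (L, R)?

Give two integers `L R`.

Answer: 192 68

Derivation:
Round 1 (k=20): L=159 R=191
Round 2 (k=28): L=191 R=116
Round 3 (k=13): L=116 R=84
Round 4 (k=44): L=84 R=3
Round 5 (k=47): L=3 R=192
Round 6 (k=35): L=192 R=68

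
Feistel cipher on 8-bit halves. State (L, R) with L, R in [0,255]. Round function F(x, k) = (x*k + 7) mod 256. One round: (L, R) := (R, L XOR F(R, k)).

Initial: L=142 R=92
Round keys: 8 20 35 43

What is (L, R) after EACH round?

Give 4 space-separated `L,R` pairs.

Answer: 92,105 105,103 103,117 117,201

Derivation:
Round 1 (k=8): L=92 R=105
Round 2 (k=20): L=105 R=103
Round 3 (k=35): L=103 R=117
Round 4 (k=43): L=117 R=201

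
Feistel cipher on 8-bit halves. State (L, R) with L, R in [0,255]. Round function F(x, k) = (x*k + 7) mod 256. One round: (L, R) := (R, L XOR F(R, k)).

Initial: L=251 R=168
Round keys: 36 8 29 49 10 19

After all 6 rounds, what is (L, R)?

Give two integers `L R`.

Answer: 189 140

Derivation:
Round 1 (k=36): L=168 R=92
Round 2 (k=8): L=92 R=79
Round 3 (k=29): L=79 R=166
Round 4 (k=49): L=166 R=130
Round 5 (k=10): L=130 R=189
Round 6 (k=19): L=189 R=140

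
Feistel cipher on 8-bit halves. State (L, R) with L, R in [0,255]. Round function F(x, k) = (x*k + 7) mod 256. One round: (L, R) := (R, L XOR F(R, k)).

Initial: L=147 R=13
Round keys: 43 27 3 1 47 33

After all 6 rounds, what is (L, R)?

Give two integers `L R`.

Answer: 77 11

Derivation:
Round 1 (k=43): L=13 R=165
Round 2 (k=27): L=165 R=99
Round 3 (k=3): L=99 R=149
Round 4 (k=1): L=149 R=255
Round 5 (k=47): L=255 R=77
Round 6 (k=33): L=77 R=11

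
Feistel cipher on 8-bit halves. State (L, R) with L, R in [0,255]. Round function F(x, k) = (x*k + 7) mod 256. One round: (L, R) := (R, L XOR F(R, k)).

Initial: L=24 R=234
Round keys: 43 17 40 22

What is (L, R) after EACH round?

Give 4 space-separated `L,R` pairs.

Answer: 234,77 77,206 206,122 122,77

Derivation:
Round 1 (k=43): L=234 R=77
Round 2 (k=17): L=77 R=206
Round 3 (k=40): L=206 R=122
Round 4 (k=22): L=122 R=77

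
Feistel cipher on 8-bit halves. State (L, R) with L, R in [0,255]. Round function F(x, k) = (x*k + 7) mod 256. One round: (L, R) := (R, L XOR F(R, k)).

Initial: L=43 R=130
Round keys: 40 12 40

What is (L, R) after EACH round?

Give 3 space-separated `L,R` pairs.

Round 1 (k=40): L=130 R=124
Round 2 (k=12): L=124 R=85
Round 3 (k=40): L=85 R=51

Answer: 130,124 124,85 85,51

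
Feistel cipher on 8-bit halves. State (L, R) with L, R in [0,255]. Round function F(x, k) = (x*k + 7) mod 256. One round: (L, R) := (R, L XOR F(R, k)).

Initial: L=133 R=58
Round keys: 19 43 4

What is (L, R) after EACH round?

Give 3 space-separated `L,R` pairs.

Round 1 (k=19): L=58 R=208
Round 2 (k=43): L=208 R=205
Round 3 (k=4): L=205 R=235

Answer: 58,208 208,205 205,235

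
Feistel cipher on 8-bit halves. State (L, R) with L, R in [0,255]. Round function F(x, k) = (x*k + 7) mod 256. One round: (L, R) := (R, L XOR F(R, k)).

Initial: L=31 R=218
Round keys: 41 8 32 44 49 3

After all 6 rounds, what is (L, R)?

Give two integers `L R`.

Answer: 172 53

Derivation:
Round 1 (k=41): L=218 R=238
Round 2 (k=8): L=238 R=173
Round 3 (k=32): L=173 R=73
Round 4 (k=44): L=73 R=62
Round 5 (k=49): L=62 R=172
Round 6 (k=3): L=172 R=53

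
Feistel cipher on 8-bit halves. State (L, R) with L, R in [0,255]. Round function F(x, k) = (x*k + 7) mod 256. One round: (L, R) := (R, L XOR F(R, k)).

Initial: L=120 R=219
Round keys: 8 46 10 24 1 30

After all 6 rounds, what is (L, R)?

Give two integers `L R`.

Round 1 (k=8): L=219 R=167
Round 2 (k=46): L=167 R=210
Round 3 (k=10): L=210 R=156
Round 4 (k=24): L=156 R=117
Round 5 (k=1): L=117 R=224
Round 6 (k=30): L=224 R=50

Answer: 224 50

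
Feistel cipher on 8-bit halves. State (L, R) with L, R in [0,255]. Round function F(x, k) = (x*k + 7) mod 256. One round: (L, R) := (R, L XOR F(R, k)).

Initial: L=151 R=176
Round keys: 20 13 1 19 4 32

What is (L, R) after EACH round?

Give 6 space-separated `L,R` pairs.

Round 1 (k=20): L=176 R=80
Round 2 (k=13): L=80 R=167
Round 3 (k=1): L=167 R=254
Round 4 (k=19): L=254 R=70
Round 5 (k=4): L=70 R=225
Round 6 (k=32): L=225 R=97

Answer: 176,80 80,167 167,254 254,70 70,225 225,97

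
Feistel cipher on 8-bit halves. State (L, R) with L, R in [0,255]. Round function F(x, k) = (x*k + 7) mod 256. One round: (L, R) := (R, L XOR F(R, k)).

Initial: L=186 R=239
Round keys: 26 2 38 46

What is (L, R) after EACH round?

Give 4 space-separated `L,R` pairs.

Answer: 239,247 247,26 26,20 20,133

Derivation:
Round 1 (k=26): L=239 R=247
Round 2 (k=2): L=247 R=26
Round 3 (k=38): L=26 R=20
Round 4 (k=46): L=20 R=133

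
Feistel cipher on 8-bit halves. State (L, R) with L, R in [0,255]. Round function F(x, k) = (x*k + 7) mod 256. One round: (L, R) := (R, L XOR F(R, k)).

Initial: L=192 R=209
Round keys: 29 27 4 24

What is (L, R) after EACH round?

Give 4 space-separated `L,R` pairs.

Round 1 (k=29): L=209 R=116
Round 2 (k=27): L=116 R=146
Round 3 (k=4): L=146 R=59
Round 4 (k=24): L=59 R=29

Answer: 209,116 116,146 146,59 59,29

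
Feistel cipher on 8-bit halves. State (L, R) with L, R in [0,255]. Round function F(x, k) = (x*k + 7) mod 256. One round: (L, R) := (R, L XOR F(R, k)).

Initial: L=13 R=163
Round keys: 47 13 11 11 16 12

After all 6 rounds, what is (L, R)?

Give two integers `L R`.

Round 1 (k=47): L=163 R=249
Round 2 (k=13): L=249 R=15
Round 3 (k=11): L=15 R=85
Round 4 (k=11): L=85 R=161
Round 5 (k=16): L=161 R=66
Round 6 (k=12): L=66 R=190

Answer: 66 190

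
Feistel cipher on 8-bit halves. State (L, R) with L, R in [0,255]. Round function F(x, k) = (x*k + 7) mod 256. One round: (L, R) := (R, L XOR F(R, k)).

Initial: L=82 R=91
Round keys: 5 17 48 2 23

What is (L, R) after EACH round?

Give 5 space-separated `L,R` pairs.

Answer: 91,156 156,56 56,27 27,5 5,97

Derivation:
Round 1 (k=5): L=91 R=156
Round 2 (k=17): L=156 R=56
Round 3 (k=48): L=56 R=27
Round 4 (k=2): L=27 R=5
Round 5 (k=23): L=5 R=97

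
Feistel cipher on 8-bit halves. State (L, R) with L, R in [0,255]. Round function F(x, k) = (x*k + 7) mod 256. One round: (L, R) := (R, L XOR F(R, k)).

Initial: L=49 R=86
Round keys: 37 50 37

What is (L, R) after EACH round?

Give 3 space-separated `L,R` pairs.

Round 1 (k=37): L=86 R=68
Round 2 (k=50): L=68 R=25
Round 3 (k=37): L=25 R=224

Answer: 86,68 68,25 25,224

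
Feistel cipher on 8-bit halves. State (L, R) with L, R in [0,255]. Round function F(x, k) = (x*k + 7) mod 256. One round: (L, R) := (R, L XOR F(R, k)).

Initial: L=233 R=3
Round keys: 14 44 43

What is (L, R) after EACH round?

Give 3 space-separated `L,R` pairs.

Round 1 (k=14): L=3 R=216
Round 2 (k=44): L=216 R=36
Round 3 (k=43): L=36 R=203

Answer: 3,216 216,36 36,203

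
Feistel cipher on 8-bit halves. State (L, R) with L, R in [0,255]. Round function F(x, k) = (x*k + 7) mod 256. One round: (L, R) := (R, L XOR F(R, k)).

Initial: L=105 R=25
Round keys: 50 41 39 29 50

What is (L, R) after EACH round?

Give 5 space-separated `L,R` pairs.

Answer: 25,128 128,158 158,153 153,194 194,114

Derivation:
Round 1 (k=50): L=25 R=128
Round 2 (k=41): L=128 R=158
Round 3 (k=39): L=158 R=153
Round 4 (k=29): L=153 R=194
Round 5 (k=50): L=194 R=114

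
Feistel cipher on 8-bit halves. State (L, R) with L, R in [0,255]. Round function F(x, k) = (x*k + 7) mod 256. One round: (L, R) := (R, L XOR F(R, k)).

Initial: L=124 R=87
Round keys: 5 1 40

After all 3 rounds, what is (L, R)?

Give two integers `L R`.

Round 1 (k=5): L=87 R=198
Round 2 (k=1): L=198 R=154
Round 3 (k=40): L=154 R=209

Answer: 154 209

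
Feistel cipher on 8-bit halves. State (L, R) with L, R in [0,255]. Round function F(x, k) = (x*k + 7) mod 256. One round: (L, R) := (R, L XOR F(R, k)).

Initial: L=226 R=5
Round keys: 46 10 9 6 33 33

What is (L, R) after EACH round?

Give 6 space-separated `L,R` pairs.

Answer: 5,15 15,152 152,80 80,127 127,54 54,130

Derivation:
Round 1 (k=46): L=5 R=15
Round 2 (k=10): L=15 R=152
Round 3 (k=9): L=152 R=80
Round 4 (k=6): L=80 R=127
Round 5 (k=33): L=127 R=54
Round 6 (k=33): L=54 R=130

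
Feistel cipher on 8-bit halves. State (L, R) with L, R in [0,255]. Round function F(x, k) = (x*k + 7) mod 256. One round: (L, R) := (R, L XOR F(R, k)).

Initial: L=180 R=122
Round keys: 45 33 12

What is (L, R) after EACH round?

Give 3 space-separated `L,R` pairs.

Answer: 122,205 205,14 14,98

Derivation:
Round 1 (k=45): L=122 R=205
Round 2 (k=33): L=205 R=14
Round 3 (k=12): L=14 R=98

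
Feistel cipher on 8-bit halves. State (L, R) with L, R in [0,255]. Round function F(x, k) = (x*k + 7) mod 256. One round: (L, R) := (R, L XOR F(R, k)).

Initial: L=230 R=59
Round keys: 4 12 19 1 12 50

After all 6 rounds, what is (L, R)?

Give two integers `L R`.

Answer: 137 176

Derivation:
Round 1 (k=4): L=59 R=21
Round 2 (k=12): L=21 R=56
Round 3 (k=19): L=56 R=58
Round 4 (k=1): L=58 R=121
Round 5 (k=12): L=121 R=137
Round 6 (k=50): L=137 R=176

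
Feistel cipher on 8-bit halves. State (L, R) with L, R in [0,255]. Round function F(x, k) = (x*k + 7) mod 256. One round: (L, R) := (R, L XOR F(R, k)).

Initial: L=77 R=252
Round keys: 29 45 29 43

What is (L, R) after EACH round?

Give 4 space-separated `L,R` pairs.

Answer: 252,222 222,241 241,138 138,196

Derivation:
Round 1 (k=29): L=252 R=222
Round 2 (k=45): L=222 R=241
Round 3 (k=29): L=241 R=138
Round 4 (k=43): L=138 R=196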